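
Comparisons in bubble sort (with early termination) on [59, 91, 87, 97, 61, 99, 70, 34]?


Algorithm: bubble sort (with early termination)
Input: [59, 91, 87, 97, 61, 99, 70, 34]
Sorted: [34, 59, 61, 70, 87, 91, 97, 99]

28


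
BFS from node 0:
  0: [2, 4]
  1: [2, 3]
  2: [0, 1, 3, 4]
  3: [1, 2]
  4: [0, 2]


Visit 0, enqueue [2, 4]
Visit 2, enqueue [1, 3]
Visit 4, enqueue []
Visit 1, enqueue []
Visit 3, enqueue []

BFS order: [0, 2, 4, 1, 3]


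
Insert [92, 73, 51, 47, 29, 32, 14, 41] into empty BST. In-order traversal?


Insert 92: root
Insert 73: L from 92
Insert 51: L from 92 -> L from 73
Insert 47: L from 92 -> L from 73 -> L from 51
Insert 29: L from 92 -> L from 73 -> L from 51 -> L from 47
Insert 32: L from 92 -> L from 73 -> L from 51 -> L from 47 -> R from 29
Insert 14: L from 92 -> L from 73 -> L from 51 -> L from 47 -> L from 29
Insert 41: L from 92 -> L from 73 -> L from 51 -> L from 47 -> R from 29 -> R from 32

In-order: [14, 29, 32, 41, 47, 51, 73, 92]


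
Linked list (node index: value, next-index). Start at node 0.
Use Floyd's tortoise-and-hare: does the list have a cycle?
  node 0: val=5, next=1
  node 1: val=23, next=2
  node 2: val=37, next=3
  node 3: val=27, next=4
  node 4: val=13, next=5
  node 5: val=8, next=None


Floyd's tortoise (slow, +1) and hare (fast, +2):
  init: slow=0, fast=0
  step 1: slow=1, fast=2
  step 2: slow=2, fast=4
  step 3: fast 4->5->None, no cycle

Cycle: no


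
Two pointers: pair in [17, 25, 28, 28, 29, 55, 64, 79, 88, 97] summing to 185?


lo=0(17)+hi=9(97)=114
lo=1(25)+hi=9(97)=122
lo=2(28)+hi=9(97)=125
lo=3(28)+hi=9(97)=125
lo=4(29)+hi=9(97)=126
lo=5(55)+hi=9(97)=152
lo=6(64)+hi=9(97)=161
lo=7(79)+hi=9(97)=176
lo=8(88)+hi=9(97)=185

Yes: 88+97=185


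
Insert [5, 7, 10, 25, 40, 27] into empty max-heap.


Insert 5: [5]
Insert 7: [7, 5]
Insert 10: [10, 5, 7]
Insert 25: [25, 10, 7, 5]
Insert 40: [40, 25, 7, 5, 10]
Insert 27: [40, 25, 27, 5, 10, 7]

Final heap: [40, 25, 27, 5, 10, 7]


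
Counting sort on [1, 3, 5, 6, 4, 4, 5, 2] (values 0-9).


Input: [1, 3, 5, 6, 4, 4, 5, 2]
Counts: [0, 1, 1, 1, 2, 2, 1, 0, 0, 0]

Sorted: [1, 2, 3, 4, 4, 5, 5, 6]


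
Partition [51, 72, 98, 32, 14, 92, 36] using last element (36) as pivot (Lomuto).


Pivot: 36
  32 <= 36: swap -> [32, 72, 98, 51, 14, 92, 36]
  14 <= 36: swap -> [32, 14, 98, 51, 72, 92, 36]
Place pivot at 2: [32, 14, 36, 51, 72, 92, 98]

Partitioned: [32, 14, 36, 51, 72, 92, 98]


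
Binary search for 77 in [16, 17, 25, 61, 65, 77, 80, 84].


Step 1: lo=0, hi=7, mid=3, val=61
Step 2: lo=4, hi=7, mid=5, val=77

Found at index 5


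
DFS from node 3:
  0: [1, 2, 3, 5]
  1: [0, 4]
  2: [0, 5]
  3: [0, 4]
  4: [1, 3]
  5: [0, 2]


Visit 3, push [4, 0]
Visit 0, push [5, 2, 1]
Visit 1, push [4]
Visit 4, push []
Visit 2, push [5]
Visit 5, push []

DFS order: [3, 0, 1, 4, 2, 5]


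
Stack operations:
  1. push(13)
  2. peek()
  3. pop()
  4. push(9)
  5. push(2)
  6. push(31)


push(13) -> [13]
peek()->13
pop()->13, []
push(9) -> [9]
push(2) -> [9, 2]
push(31) -> [9, 2, 31]

Final stack: [9, 2, 31]


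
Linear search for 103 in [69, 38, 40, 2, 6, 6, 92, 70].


i=0: 69!=103
i=1: 38!=103
i=2: 40!=103
i=3: 2!=103
i=4: 6!=103
i=5: 6!=103
i=6: 92!=103
i=7: 70!=103

Not found, 8 comps


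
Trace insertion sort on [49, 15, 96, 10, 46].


Initial: [49, 15, 96, 10, 46]
Insert 15: [15, 49, 96, 10, 46]
Insert 96: [15, 49, 96, 10, 46]
Insert 10: [10, 15, 49, 96, 46]
Insert 46: [10, 15, 46, 49, 96]

Sorted: [10, 15, 46, 49, 96]


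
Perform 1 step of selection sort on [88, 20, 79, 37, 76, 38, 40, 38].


Initial: [88, 20, 79, 37, 76, 38, 40, 38]
Step 1: min=20 at 1
  Swap: [20, 88, 79, 37, 76, 38, 40, 38]

After 1 step: [20, 88, 79, 37, 76, 38, 40, 38]


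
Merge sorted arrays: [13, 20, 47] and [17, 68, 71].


Take 13 from A
Take 17 from B
Take 20 from A
Take 47 from A

Merged: [13, 17, 20, 47, 68, 71]


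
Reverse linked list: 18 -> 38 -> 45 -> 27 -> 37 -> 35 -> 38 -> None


Step 1: curr=18, set curr.next=prev(None) | reversed so far: 18
Step 2: curr=38, set curr.next=prev(18) | reversed so far: 38 -> 18
Step 3: curr=45, set curr.next=prev(38) | reversed so far: 45 -> 38 -> 18
Step 4: curr=27, set curr.next=prev(45) | reversed so far: 27 -> 45 -> 38 -> 18
Step 5: curr=37, set curr.next=prev(27) | reversed so far: 37 -> 27 -> 45 -> 38 -> 18
Step 6: curr=35, set curr.next=prev(37) | reversed so far: 35 -> 37 -> 27 -> 45 -> 38 -> 18
Step 7: curr=38, set curr.next=prev(35) | reversed so far: 38 -> 35 -> 37 -> 27 -> 45 -> 38 -> 18

38 -> 35 -> 37 -> 27 -> 45 -> 38 -> 18 -> None


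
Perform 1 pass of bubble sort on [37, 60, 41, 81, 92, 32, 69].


Initial: [37, 60, 41, 81, 92, 32, 69]
Pass 1: [37, 41, 60, 81, 32, 69, 92] (3 swaps)

After 1 pass: [37, 41, 60, 81, 32, 69, 92]


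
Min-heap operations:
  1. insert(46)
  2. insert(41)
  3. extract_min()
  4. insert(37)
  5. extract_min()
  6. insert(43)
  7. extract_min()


insert(46) -> [46]
insert(41) -> [41, 46]
extract_min()->41, [46]
insert(37) -> [37, 46]
extract_min()->37, [46]
insert(43) -> [43, 46]
extract_min()->43, [46]

Final heap: [46]


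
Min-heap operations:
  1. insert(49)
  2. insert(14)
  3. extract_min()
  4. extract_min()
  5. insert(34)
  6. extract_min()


insert(49) -> [49]
insert(14) -> [14, 49]
extract_min()->14, [49]
extract_min()->49, []
insert(34) -> [34]
extract_min()->34, []

Final heap: []


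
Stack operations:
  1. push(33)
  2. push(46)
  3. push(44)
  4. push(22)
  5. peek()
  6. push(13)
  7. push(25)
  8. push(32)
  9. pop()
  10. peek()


push(33) -> [33]
push(46) -> [33, 46]
push(44) -> [33, 46, 44]
push(22) -> [33, 46, 44, 22]
peek()->22
push(13) -> [33, 46, 44, 22, 13]
push(25) -> [33, 46, 44, 22, 13, 25]
push(32) -> [33, 46, 44, 22, 13, 25, 32]
pop()->32, [33, 46, 44, 22, 13, 25]
peek()->25

Final stack: [33, 46, 44, 22, 13, 25]


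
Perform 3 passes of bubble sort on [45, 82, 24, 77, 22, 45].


Initial: [45, 82, 24, 77, 22, 45]
Pass 1: [45, 24, 77, 22, 45, 82] (4 swaps)
Pass 2: [24, 45, 22, 45, 77, 82] (3 swaps)
Pass 3: [24, 22, 45, 45, 77, 82] (1 swaps)

After 3 passes: [24, 22, 45, 45, 77, 82]


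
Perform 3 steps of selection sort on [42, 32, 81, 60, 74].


Initial: [42, 32, 81, 60, 74]
Step 1: min=32 at 1
  Swap: [32, 42, 81, 60, 74]
Step 2: min=42 at 1
  Swap: [32, 42, 81, 60, 74]
Step 3: min=60 at 3
  Swap: [32, 42, 60, 81, 74]

After 3 steps: [32, 42, 60, 81, 74]


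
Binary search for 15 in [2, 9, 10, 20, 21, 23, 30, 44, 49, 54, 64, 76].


Step 1: lo=0, hi=11, mid=5, val=23
Step 2: lo=0, hi=4, mid=2, val=10
Step 3: lo=3, hi=4, mid=3, val=20

Not found


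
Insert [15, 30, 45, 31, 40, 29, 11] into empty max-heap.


Insert 15: [15]
Insert 30: [30, 15]
Insert 45: [45, 15, 30]
Insert 31: [45, 31, 30, 15]
Insert 40: [45, 40, 30, 15, 31]
Insert 29: [45, 40, 30, 15, 31, 29]
Insert 11: [45, 40, 30, 15, 31, 29, 11]

Final heap: [45, 40, 30, 15, 31, 29, 11]


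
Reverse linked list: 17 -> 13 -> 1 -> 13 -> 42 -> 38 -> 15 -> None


Step 1: curr=17, set curr.next=prev(None) | reversed so far: 17
Step 2: curr=13, set curr.next=prev(17) | reversed so far: 13 -> 17
Step 3: curr=1, set curr.next=prev(13) | reversed so far: 1 -> 13 -> 17
Step 4: curr=13, set curr.next=prev(1) | reversed so far: 13 -> 1 -> 13 -> 17
Step 5: curr=42, set curr.next=prev(13) | reversed so far: 42 -> 13 -> 1 -> 13 -> 17
Step 6: curr=38, set curr.next=prev(42) | reversed so far: 38 -> 42 -> 13 -> 1 -> 13 -> 17
Step 7: curr=15, set curr.next=prev(38) | reversed so far: 15 -> 38 -> 42 -> 13 -> 1 -> 13 -> 17

15 -> 38 -> 42 -> 13 -> 1 -> 13 -> 17 -> None


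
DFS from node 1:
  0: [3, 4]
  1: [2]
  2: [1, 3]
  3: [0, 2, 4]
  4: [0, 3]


Visit 1, push [2]
Visit 2, push [3]
Visit 3, push [4, 0]
Visit 0, push [4]
Visit 4, push []

DFS order: [1, 2, 3, 0, 4]


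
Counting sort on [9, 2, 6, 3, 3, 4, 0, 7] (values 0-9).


Input: [9, 2, 6, 3, 3, 4, 0, 7]
Counts: [1, 0, 1, 2, 1, 0, 1, 1, 0, 1]

Sorted: [0, 2, 3, 3, 4, 6, 7, 9]


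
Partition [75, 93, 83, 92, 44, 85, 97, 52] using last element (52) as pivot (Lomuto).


Pivot: 52
  44 <= 52: swap -> [44, 93, 83, 92, 75, 85, 97, 52]
Place pivot at 1: [44, 52, 83, 92, 75, 85, 97, 93]

Partitioned: [44, 52, 83, 92, 75, 85, 97, 93]


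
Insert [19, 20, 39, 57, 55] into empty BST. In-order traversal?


Insert 19: root
Insert 20: R from 19
Insert 39: R from 19 -> R from 20
Insert 57: R from 19 -> R from 20 -> R from 39
Insert 55: R from 19 -> R from 20 -> R from 39 -> L from 57

In-order: [19, 20, 39, 55, 57]


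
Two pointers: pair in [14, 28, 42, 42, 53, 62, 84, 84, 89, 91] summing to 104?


lo=0(14)+hi=9(91)=105
lo=0(14)+hi=8(89)=103
lo=1(28)+hi=8(89)=117
lo=1(28)+hi=7(84)=112
lo=1(28)+hi=6(84)=112
lo=1(28)+hi=5(62)=90
lo=2(42)+hi=5(62)=104

Yes: 42+62=104


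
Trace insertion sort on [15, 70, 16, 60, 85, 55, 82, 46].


Initial: [15, 70, 16, 60, 85, 55, 82, 46]
Insert 70: [15, 70, 16, 60, 85, 55, 82, 46]
Insert 16: [15, 16, 70, 60, 85, 55, 82, 46]
Insert 60: [15, 16, 60, 70, 85, 55, 82, 46]
Insert 85: [15, 16, 60, 70, 85, 55, 82, 46]
Insert 55: [15, 16, 55, 60, 70, 85, 82, 46]
Insert 82: [15, 16, 55, 60, 70, 82, 85, 46]
Insert 46: [15, 16, 46, 55, 60, 70, 82, 85]

Sorted: [15, 16, 46, 55, 60, 70, 82, 85]


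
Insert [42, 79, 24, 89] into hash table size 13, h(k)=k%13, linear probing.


Insert 42: h=3 -> slot 3
Insert 79: h=1 -> slot 1
Insert 24: h=11 -> slot 11
Insert 89: h=11, 1 probes -> slot 12

Table: [None, 79, None, 42, None, None, None, None, None, None, None, 24, 89]


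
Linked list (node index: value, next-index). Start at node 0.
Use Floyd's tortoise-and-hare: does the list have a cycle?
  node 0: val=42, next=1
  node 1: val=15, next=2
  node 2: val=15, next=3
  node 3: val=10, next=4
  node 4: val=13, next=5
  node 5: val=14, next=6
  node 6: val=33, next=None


Floyd's tortoise (slow, +1) and hare (fast, +2):
  init: slow=0, fast=0
  step 1: slow=1, fast=2
  step 2: slow=2, fast=4
  step 3: slow=3, fast=6
  step 4: fast -> None, no cycle

Cycle: no


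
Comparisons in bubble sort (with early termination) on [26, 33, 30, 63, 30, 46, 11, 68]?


Algorithm: bubble sort (with early termination)
Input: [26, 33, 30, 63, 30, 46, 11, 68]
Sorted: [11, 26, 30, 30, 33, 46, 63, 68]

28


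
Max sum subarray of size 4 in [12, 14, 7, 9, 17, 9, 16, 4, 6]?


[0:4]: 42
[1:5]: 47
[2:6]: 42
[3:7]: 51
[4:8]: 46
[5:9]: 35

Max: 51 at [3:7]


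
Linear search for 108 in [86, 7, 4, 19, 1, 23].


i=0: 86!=108
i=1: 7!=108
i=2: 4!=108
i=3: 19!=108
i=4: 1!=108
i=5: 23!=108

Not found, 6 comps


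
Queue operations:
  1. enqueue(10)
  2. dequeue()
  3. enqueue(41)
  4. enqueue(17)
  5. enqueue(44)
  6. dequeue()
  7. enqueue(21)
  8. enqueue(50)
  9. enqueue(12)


enqueue(10) -> [10]
dequeue()->10, []
enqueue(41) -> [41]
enqueue(17) -> [41, 17]
enqueue(44) -> [41, 17, 44]
dequeue()->41, [17, 44]
enqueue(21) -> [17, 44, 21]
enqueue(50) -> [17, 44, 21, 50]
enqueue(12) -> [17, 44, 21, 50, 12]

Final queue: [17, 44, 21, 50, 12]


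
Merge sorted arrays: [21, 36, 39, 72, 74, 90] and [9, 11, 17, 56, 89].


Take 9 from B
Take 11 from B
Take 17 from B
Take 21 from A
Take 36 from A
Take 39 from A
Take 56 from B
Take 72 from A
Take 74 from A
Take 89 from B

Merged: [9, 11, 17, 21, 36, 39, 56, 72, 74, 89, 90]


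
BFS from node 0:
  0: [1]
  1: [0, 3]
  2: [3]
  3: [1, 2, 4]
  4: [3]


Visit 0, enqueue [1]
Visit 1, enqueue [3]
Visit 3, enqueue [2, 4]
Visit 2, enqueue []
Visit 4, enqueue []

BFS order: [0, 1, 3, 2, 4]


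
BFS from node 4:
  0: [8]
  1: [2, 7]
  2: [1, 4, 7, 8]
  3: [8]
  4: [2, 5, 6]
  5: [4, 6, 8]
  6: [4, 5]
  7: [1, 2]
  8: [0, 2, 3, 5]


Visit 4, enqueue [2, 5, 6]
Visit 2, enqueue [1, 7, 8]
Visit 5, enqueue []
Visit 6, enqueue []
Visit 1, enqueue []
Visit 7, enqueue []
Visit 8, enqueue [0, 3]
Visit 0, enqueue []
Visit 3, enqueue []

BFS order: [4, 2, 5, 6, 1, 7, 8, 0, 3]


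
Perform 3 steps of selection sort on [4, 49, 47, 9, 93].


Initial: [4, 49, 47, 9, 93]
Step 1: min=4 at 0
  Swap: [4, 49, 47, 9, 93]
Step 2: min=9 at 3
  Swap: [4, 9, 47, 49, 93]
Step 3: min=47 at 2
  Swap: [4, 9, 47, 49, 93]

After 3 steps: [4, 9, 47, 49, 93]


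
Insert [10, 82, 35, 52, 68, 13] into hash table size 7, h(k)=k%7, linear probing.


Insert 10: h=3 -> slot 3
Insert 82: h=5 -> slot 5
Insert 35: h=0 -> slot 0
Insert 52: h=3, 1 probes -> slot 4
Insert 68: h=5, 1 probes -> slot 6
Insert 13: h=6, 2 probes -> slot 1

Table: [35, 13, None, 10, 52, 82, 68]


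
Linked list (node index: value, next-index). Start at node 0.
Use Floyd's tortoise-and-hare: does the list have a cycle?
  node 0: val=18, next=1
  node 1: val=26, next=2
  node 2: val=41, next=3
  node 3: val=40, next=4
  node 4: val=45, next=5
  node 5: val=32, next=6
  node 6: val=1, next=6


Floyd's tortoise (slow, +1) and hare (fast, +2):
  init: slow=0, fast=0
  step 1: slow=1, fast=2
  step 2: slow=2, fast=4
  step 3: slow=3, fast=6
  step 4: slow=4, fast=6
  step 5: slow=5, fast=6
  step 6: slow=6, fast=6
  slow == fast at node 6: cycle detected

Cycle: yes


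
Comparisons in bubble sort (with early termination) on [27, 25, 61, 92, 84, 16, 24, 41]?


Algorithm: bubble sort (with early termination)
Input: [27, 25, 61, 92, 84, 16, 24, 41]
Sorted: [16, 24, 25, 27, 41, 61, 84, 92]

27


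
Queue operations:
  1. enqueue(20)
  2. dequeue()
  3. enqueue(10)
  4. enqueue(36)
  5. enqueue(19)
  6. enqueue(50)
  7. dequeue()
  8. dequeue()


enqueue(20) -> [20]
dequeue()->20, []
enqueue(10) -> [10]
enqueue(36) -> [10, 36]
enqueue(19) -> [10, 36, 19]
enqueue(50) -> [10, 36, 19, 50]
dequeue()->10, [36, 19, 50]
dequeue()->36, [19, 50]

Final queue: [19, 50]


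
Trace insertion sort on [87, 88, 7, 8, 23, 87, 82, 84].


Initial: [87, 88, 7, 8, 23, 87, 82, 84]
Insert 88: [87, 88, 7, 8, 23, 87, 82, 84]
Insert 7: [7, 87, 88, 8, 23, 87, 82, 84]
Insert 8: [7, 8, 87, 88, 23, 87, 82, 84]
Insert 23: [7, 8, 23, 87, 88, 87, 82, 84]
Insert 87: [7, 8, 23, 87, 87, 88, 82, 84]
Insert 82: [7, 8, 23, 82, 87, 87, 88, 84]
Insert 84: [7, 8, 23, 82, 84, 87, 87, 88]

Sorted: [7, 8, 23, 82, 84, 87, 87, 88]


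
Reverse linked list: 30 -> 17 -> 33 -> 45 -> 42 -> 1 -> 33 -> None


Step 1: curr=30, set curr.next=prev(None) | reversed so far: 30
Step 2: curr=17, set curr.next=prev(30) | reversed so far: 17 -> 30
Step 3: curr=33, set curr.next=prev(17) | reversed so far: 33 -> 17 -> 30
Step 4: curr=45, set curr.next=prev(33) | reversed so far: 45 -> 33 -> 17 -> 30
Step 5: curr=42, set curr.next=prev(45) | reversed so far: 42 -> 45 -> 33 -> 17 -> 30
Step 6: curr=1, set curr.next=prev(42) | reversed so far: 1 -> 42 -> 45 -> 33 -> 17 -> 30
Step 7: curr=33, set curr.next=prev(1) | reversed so far: 33 -> 1 -> 42 -> 45 -> 33 -> 17 -> 30

33 -> 1 -> 42 -> 45 -> 33 -> 17 -> 30 -> None


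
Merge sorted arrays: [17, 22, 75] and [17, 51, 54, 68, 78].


Take 17 from A
Take 17 from B
Take 22 from A
Take 51 from B
Take 54 from B
Take 68 from B
Take 75 from A

Merged: [17, 17, 22, 51, 54, 68, 75, 78]


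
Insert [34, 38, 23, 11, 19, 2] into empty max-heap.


Insert 34: [34]
Insert 38: [38, 34]
Insert 23: [38, 34, 23]
Insert 11: [38, 34, 23, 11]
Insert 19: [38, 34, 23, 11, 19]
Insert 2: [38, 34, 23, 11, 19, 2]

Final heap: [38, 34, 23, 11, 19, 2]


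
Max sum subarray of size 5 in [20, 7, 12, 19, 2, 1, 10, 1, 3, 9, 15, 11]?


[0:5]: 60
[1:6]: 41
[2:7]: 44
[3:8]: 33
[4:9]: 17
[5:10]: 24
[6:11]: 38
[7:12]: 39

Max: 60 at [0:5]


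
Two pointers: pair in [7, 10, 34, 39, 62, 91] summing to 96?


lo=0(7)+hi=5(91)=98
lo=0(7)+hi=4(62)=69
lo=1(10)+hi=4(62)=72
lo=2(34)+hi=4(62)=96

Yes: 34+62=96


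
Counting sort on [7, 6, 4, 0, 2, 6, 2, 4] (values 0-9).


Input: [7, 6, 4, 0, 2, 6, 2, 4]
Counts: [1, 0, 2, 0, 2, 0, 2, 1, 0, 0]

Sorted: [0, 2, 2, 4, 4, 6, 6, 7]


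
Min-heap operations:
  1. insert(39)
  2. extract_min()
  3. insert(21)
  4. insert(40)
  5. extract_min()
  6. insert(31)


insert(39) -> [39]
extract_min()->39, []
insert(21) -> [21]
insert(40) -> [21, 40]
extract_min()->21, [40]
insert(31) -> [31, 40]

Final heap: [31, 40]


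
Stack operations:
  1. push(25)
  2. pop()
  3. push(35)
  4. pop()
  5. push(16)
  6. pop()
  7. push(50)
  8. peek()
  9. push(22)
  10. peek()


push(25) -> [25]
pop()->25, []
push(35) -> [35]
pop()->35, []
push(16) -> [16]
pop()->16, []
push(50) -> [50]
peek()->50
push(22) -> [50, 22]
peek()->22

Final stack: [50, 22]


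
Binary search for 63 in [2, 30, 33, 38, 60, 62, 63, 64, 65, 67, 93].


Step 1: lo=0, hi=10, mid=5, val=62
Step 2: lo=6, hi=10, mid=8, val=65
Step 3: lo=6, hi=7, mid=6, val=63

Found at index 6


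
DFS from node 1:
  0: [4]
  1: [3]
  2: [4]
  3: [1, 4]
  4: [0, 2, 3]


Visit 1, push [3]
Visit 3, push [4]
Visit 4, push [2, 0]
Visit 0, push []
Visit 2, push []

DFS order: [1, 3, 4, 0, 2]


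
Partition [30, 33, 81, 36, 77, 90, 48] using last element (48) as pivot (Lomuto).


Pivot: 48
  30 <= 48: advance i (no swap)
  33 <= 48: advance i (no swap)
  36 <= 48: swap -> [30, 33, 36, 81, 77, 90, 48]
Place pivot at 3: [30, 33, 36, 48, 77, 90, 81]

Partitioned: [30, 33, 36, 48, 77, 90, 81]


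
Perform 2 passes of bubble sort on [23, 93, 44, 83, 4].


Initial: [23, 93, 44, 83, 4]
Pass 1: [23, 44, 83, 4, 93] (3 swaps)
Pass 2: [23, 44, 4, 83, 93] (1 swaps)

After 2 passes: [23, 44, 4, 83, 93]


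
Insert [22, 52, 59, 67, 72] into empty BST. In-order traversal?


Insert 22: root
Insert 52: R from 22
Insert 59: R from 22 -> R from 52
Insert 67: R from 22 -> R from 52 -> R from 59
Insert 72: R from 22 -> R from 52 -> R from 59 -> R from 67

In-order: [22, 52, 59, 67, 72]


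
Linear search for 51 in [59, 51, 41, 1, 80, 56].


i=0: 59!=51
i=1: 51==51 found!

Found at 1, 2 comps


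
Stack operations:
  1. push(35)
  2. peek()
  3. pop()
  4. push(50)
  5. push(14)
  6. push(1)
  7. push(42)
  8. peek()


push(35) -> [35]
peek()->35
pop()->35, []
push(50) -> [50]
push(14) -> [50, 14]
push(1) -> [50, 14, 1]
push(42) -> [50, 14, 1, 42]
peek()->42

Final stack: [50, 14, 1, 42]


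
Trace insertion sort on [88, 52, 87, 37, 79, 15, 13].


Initial: [88, 52, 87, 37, 79, 15, 13]
Insert 52: [52, 88, 87, 37, 79, 15, 13]
Insert 87: [52, 87, 88, 37, 79, 15, 13]
Insert 37: [37, 52, 87, 88, 79, 15, 13]
Insert 79: [37, 52, 79, 87, 88, 15, 13]
Insert 15: [15, 37, 52, 79, 87, 88, 13]
Insert 13: [13, 15, 37, 52, 79, 87, 88]

Sorted: [13, 15, 37, 52, 79, 87, 88]


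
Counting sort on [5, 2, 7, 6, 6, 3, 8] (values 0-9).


Input: [5, 2, 7, 6, 6, 3, 8]
Counts: [0, 0, 1, 1, 0, 1, 2, 1, 1, 0]

Sorted: [2, 3, 5, 6, 6, 7, 8]


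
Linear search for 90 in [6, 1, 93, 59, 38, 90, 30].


i=0: 6!=90
i=1: 1!=90
i=2: 93!=90
i=3: 59!=90
i=4: 38!=90
i=5: 90==90 found!

Found at 5, 6 comps


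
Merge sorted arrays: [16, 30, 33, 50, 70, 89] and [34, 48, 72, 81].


Take 16 from A
Take 30 from A
Take 33 from A
Take 34 from B
Take 48 from B
Take 50 from A
Take 70 from A
Take 72 from B
Take 81 from B

Merged: [16, 30, 33, 34, 48, 50, 70, 72, 81, 89]


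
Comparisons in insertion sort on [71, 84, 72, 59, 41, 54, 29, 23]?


Algorithm: insertion sort
Input: [71, 84, 72, 59, 41, 54, 29, 23]
Sorted: [23, 29, 41, 54, 59, 71, 72, 84]

28


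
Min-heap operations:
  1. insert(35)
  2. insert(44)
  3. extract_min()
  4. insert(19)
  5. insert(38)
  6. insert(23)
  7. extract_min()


insert(35) -> [35]
insert(44) -> [35, 44]
extract_min()->35, [44]
insert(19) -> [19, 44]
insert(38) -> [19, 44, 38]
insert(23) -> [19, 23, 38, 44]
extract_min()->19, [23, 44, 38]

Final heap: [23, 44, 38]


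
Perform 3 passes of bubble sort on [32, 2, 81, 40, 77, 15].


Initial: [32, 2, 81, 40, 77, 15]
Pass 1: [2, 32, 40, 77, 15, 81] (4 swaps)
Pass 2: [2, 32, 40, 15, 77, 81] (1 swaps)
Pass 3: [2, 32, 15, 40, 77, 81] (1 swaps)

After 3 passes: [2, 32, 15, 40, 77, 81]


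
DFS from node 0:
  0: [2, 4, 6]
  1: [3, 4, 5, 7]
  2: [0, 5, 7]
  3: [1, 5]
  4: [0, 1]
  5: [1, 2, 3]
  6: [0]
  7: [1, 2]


Visit 0, push [6, 4, 2]
Visit 2, push [7, 5]
Visit 5, push [3, 1]
Visit 1, push [7, 4, 3]
Visit 3, push []
Visit 4, push []
Visit 7, push []
Visit 6, push []

DFS order: [0, 2, 5, 1, 3, 4, 7, 6]


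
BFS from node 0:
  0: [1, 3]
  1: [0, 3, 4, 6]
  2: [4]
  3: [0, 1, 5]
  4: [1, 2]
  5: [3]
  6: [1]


Visit 0, enqueue [1, 3]
Visit 1, enqueue [4, 6]
Visit 3, enqueue [5]
Visit 4, enqueue [2]
Visit 6, enqueue []
Visit 5, enqueue []
Visit 2, enqueue []

BFS order: [0, 1, 3, 4, 6, 5, 2]


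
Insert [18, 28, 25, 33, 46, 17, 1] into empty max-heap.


Insert 18: [18]
Insert 28: [28, 18]
Insert 25: [28, 18, 25]
Insert 33: [33, 28, 25, 18]
Insert 46: [46, 33, 25, 18, 28]
Insert 17: [46, 33, 25, 18, 28, 17]
Insert 1: [46, 33, 25, 18, 28, 17, 1]

Final heap: [46, 33, 25, 18, 28, 17, 1]


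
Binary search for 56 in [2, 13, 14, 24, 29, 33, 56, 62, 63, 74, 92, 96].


Step 1: lo=0, hi=11, mid=5, val=33
Step 2: lo=6, hi=11, mid=8, val=63
Step 3: lo=6, hi=7, mid=6, val=56

Found at index 6


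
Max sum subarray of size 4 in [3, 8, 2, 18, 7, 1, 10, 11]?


[0:4]: 31
[1:5]: 35
[2:6]: 28
[3:7]: 36
[4:8]: 29

Max: 36 at [3:7]


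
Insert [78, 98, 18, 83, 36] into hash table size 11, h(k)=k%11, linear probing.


Insert 78: h=1 -> slot 1
Insert 98: h=10 -> slot 10
Insert 18: h=7 -> slot 7
Insert 83: h=6 -> slot 6
Insert 36: h=3 -> slot 3

Table: [None, 78, None, 36, None, None, 83, 18, None, None, 98]


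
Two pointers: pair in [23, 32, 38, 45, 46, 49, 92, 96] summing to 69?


lo=0(23)+hi=7(96)=119
lo=0(23)+hi=6(92)=115
lo=0(23)+hi=5(49)=72
lo=0(23)+hi=4(46)=69

Yes: 23+46=69


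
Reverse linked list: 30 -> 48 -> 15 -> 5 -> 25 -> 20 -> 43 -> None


Step 1: curr=30, set curr.next=prev(None) | reversed so far: 30
Step 2: curr=48, set curr.next=prev(30) | reversed so far: 48 -> 30
Step 3: curr=15, set curr.next=prev(48) | reversed so far: 15 -> 48 -> 30
Step 4: curr=5, set curr.next=prev(15) | reversed so far: 5 -> 15 -> 48 -> 30
Step 5: curr=25, set curr.next=prev(5) | reversed so far: 25 -> 5 -> 15 -> 48 -> 30
Step 6: curr=20, set curr.next=prev(25) | reversed so far: 20 -> 25 -> 5 -> 15 -> 48 -> 30
Step 7: curr=43, set curr.next=prev(20) | reversed so far: 43 -> 20 -> 25 -> 5 -> 15 -> 48 -> 30

43 -> 20 -> 25 -> 5 -> 15 -> 48 -> 30 -> None


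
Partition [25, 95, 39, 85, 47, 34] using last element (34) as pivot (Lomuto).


Pivot: 34
  25 <= 34: advance i (no swap)
Place pivot at 1: [25, 34, 39, 85, 47, 95]

Partitioned: [25, 34, 39, 85, 47, 95]


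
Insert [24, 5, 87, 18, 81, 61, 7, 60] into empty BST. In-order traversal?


Insert 24: root
Insert 5: L from 24
Insert 87: R from 24
Insert 18: L from 24 -> R from 5
Insert 81: R from 24 -> L from 87
Insert 61: R from 24 -> L from 87 -> L from 81
Insert 7: L from 24 -> R from 5 -> L from 18
Insert 60: R from 24 -> L from 87 -> L from 81 -> L from 61

In-order: [5, 7, 18, 24, 60, 61, 81, 87]


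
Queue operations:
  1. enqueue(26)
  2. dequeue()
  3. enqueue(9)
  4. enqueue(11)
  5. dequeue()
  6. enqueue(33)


enqueue(26) -> [26]
dequeue()->26, []
enqueue(9) -> [9]
enqueue(11) -> [9, 11]
dequeue()->9, [11]
enqueue(33) -> [11, 33]

Final queue: [11, 33]


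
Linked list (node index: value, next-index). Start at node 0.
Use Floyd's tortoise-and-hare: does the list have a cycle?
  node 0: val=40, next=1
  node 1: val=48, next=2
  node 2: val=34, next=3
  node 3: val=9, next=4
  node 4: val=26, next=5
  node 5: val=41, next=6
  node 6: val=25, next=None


Floyd's tortoise (slow, +1) and hare (fast, +2):
  init: slow=0, fast=0
  step 1: slow=1, fast=2
  step 2: slow=2, fast=4
  step 3: slow=3, fast=6
  step 4: fast -> None, no cycle

Cycle: no


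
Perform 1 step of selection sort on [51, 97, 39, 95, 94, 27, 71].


Initial: [51, 97, 39, 95, 94, 27, 71]
Step 1: min=27 at 5
  Swap: [27, 97, 39, 95, 94, 51, 71]

After 1 step: [27, 97, 39, 95, 94, 51, 71]


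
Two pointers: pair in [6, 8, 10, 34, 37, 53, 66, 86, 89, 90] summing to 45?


lo=0(6)+hi=9(90)=96
lo=0(6)+hi=8(89)=95
lo=0(6)+hi=7(86)=92
lo=0(6)+hi=6(66)=72
lo=0(6)+hi=5(53)=59
lo=0(6)+hi=4(37)=43
lo=1(8)+hi=4(37)=45

Yes: 8+37=45


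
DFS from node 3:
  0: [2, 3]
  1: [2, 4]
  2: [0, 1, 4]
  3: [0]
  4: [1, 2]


Visit 3, push [0]
Visit 0, push [2]
Visit 2, push [4, 1]
Visit 1, push [4]
Visit 4, push []

DFS order: [3, 0, 2, 1, 4]


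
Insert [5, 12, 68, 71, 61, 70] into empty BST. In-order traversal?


Insert 5: root
Insert 12: R from 5
Insert 68: R from 5 -> R from 12
Insert 71: R from 5 -> R from 12 -> R from 68
Insert 61: R from 5 -> R from 12 -> L from 68
Insert 70: R from 5 -> R from 12 -> R from 68 -> L from 71

In-order: [5, 12, 61, 68, 70, 71]


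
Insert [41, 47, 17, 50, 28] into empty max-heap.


Insert 41: [41]
Insert 47: [47, 41]
Insert 17: [47, 41, 17]
Insert 50: [50, 47, 17, 41]
Insert 28: [50, 47, 17, 41, 28]

Final heap: [50, 47, 17, 41, 28]


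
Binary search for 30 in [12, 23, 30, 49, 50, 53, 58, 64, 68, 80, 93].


Step 1: lo=0, hi=10, mid=5, val=53
Step 2: lo=0, hi=4, mid=2, val=30

Found at index 2


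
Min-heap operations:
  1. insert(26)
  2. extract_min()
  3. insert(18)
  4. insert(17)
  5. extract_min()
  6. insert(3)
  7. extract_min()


insert(26) -> [26]
extract_min()->26, []
insert(18) -> [18]
insert(17) -> [17, 18]
extract_min()->17, [18]
insert(3) -> [3, 18]
extract_min()->3, [18]

Final heap: [18]


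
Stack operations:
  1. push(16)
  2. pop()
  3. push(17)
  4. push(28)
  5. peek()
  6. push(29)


push(16) -> [16]
pop()->16, []
push(17) -> [17]
push(28) -> [17, 28]
peek()->28
push(29) -> [17, 28, 29]

Final stack: [17, 28, 29]


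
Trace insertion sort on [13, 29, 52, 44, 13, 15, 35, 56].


Initial: [13, 29, 52, 44, 13, 15, 35, 56]
Insert 29: [13, 29, 52, 44, 13, 15, 35, 56]
Insert 52: [13, 29, 52, 44, 13, 15, 35, 56]
Insert 44: [13, 29, 44, 52, 13, 15, 35, 56]
Insert 13: [13, 13, 29, 44, 52, 15, 35, 56]
Insert 15: [13, 13, 15, 29, 44, 52, 35, 56]
Insert 35: [13, 13, 15, 29, 35, 44, 52, 56]
Insert 56: [13, 13, 15, 29, 35, 44, 52, 56]

Sorted: [13, 13, 15, 29, 35, 44, 52, 56]


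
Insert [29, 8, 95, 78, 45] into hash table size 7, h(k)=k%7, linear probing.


Insert 29: h=1 -> slot 1
Insert 8: h=1, 1 probes -> slot 2
Insert 95: h=4 -> slot 4
Insert 78: h=1, 2 probes -> slot 3
Insert 45: h=3, 2 probes -> slot 5

Table: [None, 29, 8, 78, 95, 45, None]


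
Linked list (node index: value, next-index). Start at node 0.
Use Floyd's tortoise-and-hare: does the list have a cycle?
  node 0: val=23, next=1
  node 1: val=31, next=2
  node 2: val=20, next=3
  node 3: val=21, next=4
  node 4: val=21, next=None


Floyd's tortoise (slow, +1) and hare (fast, +2):
  init: slow=0, fast=0
  step 1: slow=1, fast=2
  step 2: slow=2, fast=4
  step 3: fast -> None, no cycle

Cycle: no


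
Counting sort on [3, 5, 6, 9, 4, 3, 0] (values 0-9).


Input: [3, 5, 6, 9, 4, 3, 0]
Counts: [1, 0, 0, 2, 1, 1, 1, 0, 0, 1]

Sorted: [0, 3, 3, 4, 5, 6, 9]


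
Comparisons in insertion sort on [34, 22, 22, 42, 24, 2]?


Algorithm: insertion sort
Input: [34, 22, 22, 42, 24, 2]
Sorted: [2, 22, 22, 24, 34, 42]

12


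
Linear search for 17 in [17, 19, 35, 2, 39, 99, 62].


i=0: 17==17 found!

Found at 0, 1 comps


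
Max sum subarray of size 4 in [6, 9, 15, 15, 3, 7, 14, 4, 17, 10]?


[0:4]: 45
[1:5]: 42
[2:6]: 40
[3:7]: 39
[4:8]: 28
[5:9]: 42
[6:10]: 45

Max: 45 at [0:4]


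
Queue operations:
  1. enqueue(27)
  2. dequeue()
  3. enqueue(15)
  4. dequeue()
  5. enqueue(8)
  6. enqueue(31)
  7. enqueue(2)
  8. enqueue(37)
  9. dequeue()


enqueue(27) -> [27]
dequeue()->27, []
enqueue(15) -> [15]
dequeue()->15, []
enqueue(8) -> [8]
enqueue(31) -> [8, 31]
enqueue(2) -> [8, 31, 2]
enqueue(37) -> [8, 31, 2, 37]
dequeue()->8, [31, 2, 37]

Final queue: [31, 2, 37]


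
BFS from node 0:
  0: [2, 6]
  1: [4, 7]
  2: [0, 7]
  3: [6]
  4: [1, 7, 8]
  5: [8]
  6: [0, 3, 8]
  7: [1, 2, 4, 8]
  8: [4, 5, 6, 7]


Visit 0, enqueue [2, 6]
Visit 2, enqueue [7]
Visit 6, enqueue [3, 8]
Visit 7, enqueue [1, 4]
Visit 3, enqueue []
Visit 8, enqueue [5]
Visit 1, enqueue []
Visit 4, enqueue []
Visit 5, enqueue []

BFS order: [0, 2, 6, 7, 3, 8, 1, 4, 5]


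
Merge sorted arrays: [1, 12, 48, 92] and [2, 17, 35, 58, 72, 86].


Take 1 from A
Take 2 from B
Take 12 from A
Take 17 from B
Take 35 from B
Take 48 from A
Take 58 from B
Take 72 from B
Take 86 from B

Merged: [1, 2, 12, 17, 35, 48, 58, 72, 86, 92]


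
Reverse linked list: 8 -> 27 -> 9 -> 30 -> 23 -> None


Step 1: curr=8, set curr.next=prev(None) | reversed so far: 8
Step 2: curr=27, set curr.next=prev(8) | reversed so far: 27 -> 8
Step 3: curr=9, set curr.next=prev(27) | reversed so far: 9 -> 27 -> 8
Step 4: curr=30, set curr.next=prev(9) | reversed so far: 30 -> 9 -> 27 -> 8
Step 5: curr=23, set curr.next=prev(30) | reversed so far: 23 -> 30 -> 9 -> 27 -> 8

23 -> 30 -> 9 -> 27 -> 8 -> None


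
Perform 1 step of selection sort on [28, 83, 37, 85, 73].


Initial: [28, 83, 37, 85, 73]
Step 1: min=28 at 0
  Swap: [28, 83, 37, 85, 73]

After 1 step: [28, 83, 37, 85, 73]


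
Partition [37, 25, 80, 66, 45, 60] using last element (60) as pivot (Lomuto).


Pivot: 60
  37 <= 60: advance i (no swap)
  25 <= 60: advance i (no swap)
  45 <= 60: swap -> [37, 25, 45, 66, 80, 60]
Place pivot at 3: [37, 25, 45, 60, 80, 66]

Partitioned: [37, 25, 45, 60, 80, 66]


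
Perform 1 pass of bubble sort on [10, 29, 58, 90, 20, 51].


Initial: [10, 29, 58, 90, 20, 51]
Pass 1: [10, 29, 58, 20, 51, 90] (2 swaps)

After 1 pass: [10, 29, 58, 20, 51, 90]


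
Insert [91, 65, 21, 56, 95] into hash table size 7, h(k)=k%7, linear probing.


Insert 91: h=0 -> slot 0
Insert 65: h=2 -> slot 2
Insert 21: h=0, 1 probes -> slot 1
Insert 56: h=0, 3 probes -> slot 3
Insert 95: h=4 -> slot 4

Table: [91, 21, 65, 56, 95, None, None]


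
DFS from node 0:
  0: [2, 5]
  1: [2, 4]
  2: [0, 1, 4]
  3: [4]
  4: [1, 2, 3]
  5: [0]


Visit 0, push [5, 2]
Visit 2, push [4, 1]
Visit 1, push [4]
Visit 4, push [3]
Visit 3, push []
Visit 5, push []

DFS order: [0, 2, 1, 4, 3, 5]


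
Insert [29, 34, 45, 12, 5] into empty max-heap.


Insert 29: [29]
Insert 34: [34, 29]
Insert 45: [45, 29, 34]
Insert 12: [45, 29, 34, 12]
Insert 5: [45, 29, 34, 12, 5]

Final heap: [45, 29, 34, 12, 5]


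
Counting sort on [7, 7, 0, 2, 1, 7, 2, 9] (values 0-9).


Input: [7, 7, 0, 2, 1, 7, 2, 9]
Counts: [1, 1, 2, 0, 0, 0, 0, 3, 0, 1]

Sorted: [0, 1, 2, 2, 7, 7, 7, 9]


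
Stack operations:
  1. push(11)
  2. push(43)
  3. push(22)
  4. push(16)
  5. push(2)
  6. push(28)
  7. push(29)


push(11) -> [11]
push(43) -> [11, 43]
push(22) -> [11, 43, 22]
push(16) -> [11, 43, 22, 16]
push(2) -> [11, 43, 22, 16, 2]
push(28) -> [11, 43, 22, 16, 2, 28]
push(29) -> [11, 43, 22, 16, 2, 28, 29]

Final stack: [11, 43, 22, 16, 2, 28, 29]


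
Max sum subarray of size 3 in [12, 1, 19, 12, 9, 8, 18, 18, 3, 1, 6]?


[0:3]: 32
[1:4]: 32
[2:5]: 40
[3:6]: 29
[4:7]: 35
[5:8]: 44
[6:9]: 39
[7:10]: 22
[8:11]: 10

Max: 44 at [5:8]


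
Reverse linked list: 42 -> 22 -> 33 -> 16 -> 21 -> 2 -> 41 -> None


Step 1: curr=42, set curr.next=prev(None) | reversed so far: 42
Step 2: curr=22, set curr.next=prev(42) | reversed so far: 22 -> 42
Step 3: curr=33, set curr.next=prev(22) | reversed so far: 33 -> 22 -> 42
Step 4: curr=16, set curr.next=prev(33) | reversed so far: 16 -> 33 -> 22 -> 42
Step 5: curr=21, set curr.next=prev(16) | reversed so far: 21 -> 16 -> 33 -> 22 -> 42
Step 6: curr=2, set curr.next=prev(21) | reversed so far: 2 -> 21 -> 16 -> 33 -> 22 -> 42
Step 7: curr=41, set curr.next=prev(2) | reversed so far: 41 -> 2 -> 21 -> 16 -> 33 -> 22 -> 42

41 -> 2 -> 21 -> 16 -> 33 -> 22 -> 42 -> None


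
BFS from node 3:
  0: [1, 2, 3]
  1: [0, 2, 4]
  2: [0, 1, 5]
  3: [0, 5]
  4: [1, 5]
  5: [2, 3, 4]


Visit 3, enqueue [0, 5]
Visit 0, enqueue [1, 2]
Visit 5, enqueue [4]
Visit 1, enqueue []
Visit 2, enqueue []
Visit 4, enqueue []

BFS order: [3, 0, 5, 1, 2, 4]


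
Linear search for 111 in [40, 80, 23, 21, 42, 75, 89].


i=0: 40!=111
i=1: 80!=111
i=2: 23!=111
i=3: 21!=111
i=4: 42!=111
i=5: 75!=111
i=6: 89!=111

Not found, 7 comps


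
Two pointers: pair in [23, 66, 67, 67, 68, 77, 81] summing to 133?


lo=0(23)+hi=6(81)=104
lo=1(66)+hi=6(81)=147
lo=1(66)+hi=5(77)=143
lo=1(66)+hi=4(68)=134
lo=1(66)+hi=3(67)=133

Yes: 66+67=133


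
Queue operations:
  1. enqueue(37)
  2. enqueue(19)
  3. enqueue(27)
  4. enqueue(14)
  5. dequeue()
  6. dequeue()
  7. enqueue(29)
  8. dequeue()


enqueue(37) -> [37]
enqueue(19) -> [37, 19]
enqueue(27) -> [37, 19, 27]
enqueue(14) -> [37, 19, 27, 14]
dequeue()->37, [19, 27, 14]
dequeue()->19, [27, 14]
enqueue(29) -> [27, 14, 29]
dequeue()->27, [14, 29]

Final queue: [14, 29]


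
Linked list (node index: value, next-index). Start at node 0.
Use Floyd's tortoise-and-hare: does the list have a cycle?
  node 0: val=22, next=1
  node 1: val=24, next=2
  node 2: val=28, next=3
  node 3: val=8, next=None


Floyd's tortoise (slow, +1) and hare (fast, +2):
  init: slow=0, fast=0
  step 1: slow=1, fast=2
  step 2: fast 2->3->None, no cycle

Cycle: no


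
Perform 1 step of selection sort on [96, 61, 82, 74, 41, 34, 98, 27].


Initial: [96, 61, 82, 74, 41, 34, 98, 27]
Step 1: min=27 at 7
  Swap: [27, 61, 82, 74, 41, 34, 98, 96]

After 1 step: [27, 61, 82, 74, 41, 34, 98, 96]


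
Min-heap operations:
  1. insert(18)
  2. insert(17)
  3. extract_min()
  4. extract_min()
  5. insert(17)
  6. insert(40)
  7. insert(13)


insert(18) -> [18]
insert(17) -> [17, 18]
extract_min()->17, [18]
extract_min()->18, []
insert(17) -> [17]
insert(40) -> [17, 40]
insert(13) -> [13, 40, 17]

Final heap: [13, 40, 17]


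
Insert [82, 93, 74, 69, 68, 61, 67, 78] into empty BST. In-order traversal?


Insert 82: root
Insert 93: R from 82
Insert 74: L from 82
Insert 69: L from 82 -> L from 74
Insert 68: L from 82 -> L from 74 -> L from 69
Insert 61: L from 82 -> L from 74 -> L from 69 -> L from 68
Insert 67: L from 82 -> L from 74 -> L from 69 -> L from 68 -> R from 61
Insert 78: L from 82 -> R from 74

In-order: [61, 67, 68, 69, 74, 78, 82, 93]


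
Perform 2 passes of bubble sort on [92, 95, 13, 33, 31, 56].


Initial: [92, 95, 13, 33, 31, 56]
Pass 1: [92, 13, 33, 31, 56, 95] (4 swaps)
Pass 2: [13, 33, 31, 56, 92, 95] (4 swaps)

After 2 passes: [13, 33, 31, 56, 92, 95]


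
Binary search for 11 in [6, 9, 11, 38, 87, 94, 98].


Step 1: lo=0, hi=6, mid=3, val=38
Step 2: lo=0, hi=2, mid=1, val=9
Step 3: lo=2, hi=2, mid=2, val=11

Found at index 2


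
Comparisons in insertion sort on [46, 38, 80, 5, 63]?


Algorithm: insertion sort
Input: [46, 38, 80, 5, 63]
Sorted: [5, 38, 46, 63, 80]

7


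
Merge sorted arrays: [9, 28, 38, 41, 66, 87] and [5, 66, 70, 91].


Take 5 from B
Take 9 from A
Take 28 from A
Take 38 from A
Take 41 from A
Take 66 from A
Take 66 from B
Take 70 from B
Take 87 from A

Merged: [5, 9, 28, 38, 41, 66, 66, 70, 87, 91]


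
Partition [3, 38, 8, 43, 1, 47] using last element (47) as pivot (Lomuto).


Pivot: 47
  3 <= 47: advance i (no swap)
  38 <= 47: advance i (no swap)
  8 <= 47: advance i (no swap)
  43 <= 47: advance i (no swap)
  1 <= 47: advance i (no swap)
Place pivot at 5: [3, 38, 8, 43, 1, 47]

Partitioned: [3, 38, 8, 43, 1, 47]


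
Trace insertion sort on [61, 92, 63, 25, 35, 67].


Initial: [61, 92, 63, 25, 35, 67]
Insert 92: [61, 92, 63, 25, 35, 67]
Insert 63: [61, 63, 92, 25, 35, 67]
Insert 25: [25, 61, 63, 92, 35, 67]
Insert 35: [25, 35, 61, 63, 92, 67]
Insert 67: [25, 35, 61, 63, 67, 92]

Sorted: [25, 35, 61, 63, 67, 92]


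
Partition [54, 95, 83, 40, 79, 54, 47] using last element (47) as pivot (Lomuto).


Pivot: 47
  40 <= 47: swap -> [40, 95, 83, 54, 79, 54, 47]
Place pivot at 1: [40, 47, 83, 54, 79, 54, 95]

Partitioned: [40, 47, 83, 54, 79, 54, 95]


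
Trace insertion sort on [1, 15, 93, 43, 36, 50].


Initial: [1, 15, 93, 43, 36, 50]
Insert 15: [1, 15, 93, 43, 36, 50]
Insert 93: [1, 15, 93, 43, 36, 50]
Insert 43: [1, 15, 43, 93, 36, 50]
Insert 36: [1, 15, 36, 43, 93, 50]
Insert 50: [1, 15, 36, 43, 50, 93]

Sorted: [1, 15, 36, 43, 50, 93]


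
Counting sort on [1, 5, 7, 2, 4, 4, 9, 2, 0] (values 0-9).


Input: [1, 5, 7, 2, 4, 4, 9, 2, 0]
Counts: [1, 1, 2, 0, 2, 1, 0, 1, 0, 1]

Sorted: [0, 1, 2, 2, 4, 4, 5, 7, 9]


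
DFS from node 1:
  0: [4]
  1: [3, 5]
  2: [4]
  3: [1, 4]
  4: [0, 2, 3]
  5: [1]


Visit 1, push [5, 3]
Visit 3, push [4]
Visit 4, push [2, 0]
Visit 0, push []
Visit 2, push []
Visit 5, push []

DFS order: [1, 3, 4, 0, 2, 5]


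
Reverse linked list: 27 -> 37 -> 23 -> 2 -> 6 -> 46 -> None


Step 1: curr=27, set curr.next=prev(None) | reversed so far: 27
Step 2: curr=37, set curr.next=prev(27) | reversed so far: 37 -> 27
Step 3: curr=23, set curr.next=prev(37) | reversed so far: 23 -> 37 -> 27
Step 4: curr=2, set curr.next=prev(23) | reversed so far: 2 -> 23 -> 37 -> 27
Step 5: curr=6, set curr.next=prev(2) | reversed so far: 6 -> 2 -> 23 -> 37 -> 27
Step 6: curr=46, set curr.next=prev(6) | reversed so far: 46 -> 6 -> 2 -> 23 -> 37 -> 27

46 -> 6 -> 2 -> 23 -> 37 -> 27 -> None


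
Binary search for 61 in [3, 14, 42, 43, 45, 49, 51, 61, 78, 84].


Step 1: lo=0, hi=9, mid=4, val=45
Step 2: lo=5, hi=9, mid=7, val=61

Found at index 7


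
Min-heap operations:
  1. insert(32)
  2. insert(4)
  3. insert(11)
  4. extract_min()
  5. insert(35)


insert(32) -> [32]
insert(4) -> [4, 32]
insert(11) -> [4, 32, 11]
extract_min()->4, [11, 32]
insert(35) -> [11, 32, 35]

Final heap: [11, 32, 35]


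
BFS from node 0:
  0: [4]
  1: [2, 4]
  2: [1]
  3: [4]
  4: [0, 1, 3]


Visit 0, enqueue [4]
Visit 4, enqueue [1, 3]
Visit 1, enqueue [2]
Visit 3, enqueue []
Visit 2, enqueue []

BFS order: [0, 4, 1, 3, 2]


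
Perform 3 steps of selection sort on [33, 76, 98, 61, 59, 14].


Initial: [33, 76, 98, 61, 59, 14]
Step 1: min=14 at 5
  Swap: [14, 76, 98, 61, 59, 33]
Step 2: min=33 at 5
  Swap: [14, 33, 98, 61, 59, 76]
Step 3: min=59 at 4
  Swap: [14, 33, 59, 61, 98, 76]

After 3 steps: [14, 33, 59, 61, 98, 76]


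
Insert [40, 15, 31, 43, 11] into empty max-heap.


Insert 40: [40]
Insert 15: [40, 15]
Insert 31: [40, 15, 31]
Insert 43: [43, 40, 31, 15]
Insert 11: [43, 40, 31, 15, 11]

Final heap: [43, 40, 31, 15, 11]


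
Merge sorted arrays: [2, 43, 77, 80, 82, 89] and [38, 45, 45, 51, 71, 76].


Take 2 from A
Take 38 from B
Take 43 from A
Take 45 from B
Take 45 from B
Take 51 from B
Take 71 from B
Take 76 from B

Merged: [2, 38, 43, 45, 45, 51, 71, 76, 77, 80, 82, 89]


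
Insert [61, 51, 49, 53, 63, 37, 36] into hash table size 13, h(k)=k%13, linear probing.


Insert 61: h=9 -> slot 9
Insert 51: h=12 -> slot 12
Insert 49: h=10 -> slot 10
Insert 53: h=1 -> slot 1
Insert 63: h=11 -> slot 11
Insert 37: h=11, 2 probes -> slot 0
Insert 36: h=10, 5 probes -> slot 2

Table: [37, 53, 36, None, None, None, None, None, None, 61, 49, 63, 51]


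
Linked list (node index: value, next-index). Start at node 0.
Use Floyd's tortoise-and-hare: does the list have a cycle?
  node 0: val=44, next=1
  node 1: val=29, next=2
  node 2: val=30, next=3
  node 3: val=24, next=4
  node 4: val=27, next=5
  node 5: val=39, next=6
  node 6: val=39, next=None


Floyd's tortoise (slow, +1) and hare (fast, +2):
  init: slow=0, fast=0
  step 1: slow=1, fast=2
  step 2: slow=2, fast=4
  step 3: slow=3, fast=6
  step 4: fast -> None, no cycle

Cycle: no


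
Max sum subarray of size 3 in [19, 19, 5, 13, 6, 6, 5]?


[0:3]: 43
[1:4]: 37
[2:5]: 24
[3:6]: 25
[4:7]: 17

Max: 43 at [0:3]


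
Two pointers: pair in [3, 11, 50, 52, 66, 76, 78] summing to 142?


lo=0(3)+hi=6(78)=81
lo=1(11)+hi=6(78)=89
lo=2(50)+hi=6(78)=128
lo=3(52)+hi=6(78)=130
lo=4(66)+hi=6(78)=144
lo=4(66)+hi=5(76)=142

Yes: 66+76=142


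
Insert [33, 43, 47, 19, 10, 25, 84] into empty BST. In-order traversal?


Insert 33: root
Insert 43: R from 33
Insert 47: R from 33 -> R from 43
Insert 19: L from 33
Insert 10: L from 33 -> L from 19
Insert 25: L from 33 -> R from 19
Insert 84: R from 33 -> R from 43 -> R from 47

In-order: [10, 19, 25, 33, 43, 47, 84]
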